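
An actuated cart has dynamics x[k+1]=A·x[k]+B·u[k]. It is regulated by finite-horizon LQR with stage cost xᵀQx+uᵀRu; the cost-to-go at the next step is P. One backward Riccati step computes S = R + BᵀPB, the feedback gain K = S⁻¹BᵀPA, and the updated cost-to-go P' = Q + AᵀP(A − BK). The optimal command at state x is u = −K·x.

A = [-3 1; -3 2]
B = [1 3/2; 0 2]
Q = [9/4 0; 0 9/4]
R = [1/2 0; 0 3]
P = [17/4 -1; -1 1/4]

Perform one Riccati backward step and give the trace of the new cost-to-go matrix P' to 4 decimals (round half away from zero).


6.7742

BᵀP = [4.2500 -1.0000; 4.3750 -1.0000]
S = R + BᵀPB = [1/2 0; 0 3] + [4.2500 4.3750; 4.3750 4.5625] = [4.7500 4.3750; 4.3750 7.5625]
BᵀPA = [-9.7500 2.2500; -10.1250 2.3750]
K = S⁻¹·BᵀPA = [-1.7542 0.3948; -0.3240 0.0857]
A−BK = [-0.7598 0.4767; -2.3520 1.8287]
AᵀP(A−BK) = [2.1159 -0.5335; -0.5335 0.1583]
P' = Q + AᵀP(A−BK) = [4.3659 -0.5335; -0.5335 2.4083]
tr(P') = 6.7742


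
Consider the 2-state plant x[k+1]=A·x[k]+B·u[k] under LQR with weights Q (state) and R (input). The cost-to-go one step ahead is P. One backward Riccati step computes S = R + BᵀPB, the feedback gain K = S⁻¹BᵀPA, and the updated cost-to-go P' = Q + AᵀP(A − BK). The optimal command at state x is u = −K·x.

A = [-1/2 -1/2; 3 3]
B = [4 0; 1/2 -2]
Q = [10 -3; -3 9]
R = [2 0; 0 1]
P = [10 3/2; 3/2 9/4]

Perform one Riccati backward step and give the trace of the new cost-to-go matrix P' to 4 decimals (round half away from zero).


23.2032

BᵀP = [40.7500 7.1250; -3.0000 -4.5000]
S = R + BᵀPB = [2 0; 0 1] + [166.5625 -14.2500; -14.2500 9.0000] = [168.5625 -14.2500; -14.2500 10.0000]
BᵀPA = [1.0000 1.0000; -12.0000 -12.0000]
K = S⁻¹·BᵀPA = [-0.1086 -0.1086; -1.3547 -1.3547]
A−BK = [-0.0656 -0.0656; 0.3448 0.3448]
AᵀP(A−BK) = [2.1016 2.1016; 2.1016 2.1016]
P' = Q + AᵀP(A−BK) = [12.1016 -0.8984; -0.8984 11.1016]
tr(P') = 23.2032


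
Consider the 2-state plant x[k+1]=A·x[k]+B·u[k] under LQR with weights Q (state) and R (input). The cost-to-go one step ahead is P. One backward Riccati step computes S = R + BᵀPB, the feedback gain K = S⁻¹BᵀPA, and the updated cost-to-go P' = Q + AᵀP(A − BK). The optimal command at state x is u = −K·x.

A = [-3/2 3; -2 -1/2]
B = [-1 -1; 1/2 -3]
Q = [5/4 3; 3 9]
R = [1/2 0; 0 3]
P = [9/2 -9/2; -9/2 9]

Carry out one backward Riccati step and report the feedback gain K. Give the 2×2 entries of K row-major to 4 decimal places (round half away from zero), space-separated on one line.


BᵀP = [-6.7500 9.0000; 9.0000 -22.5000]
S = R + BᵀPB = [1/2 0; 0 3] + [11.2500 -20.2500; -20.2500 58.5000] = [11.7500 -20.2500; -20.2500 61.5000]
BᵀPA = [-7.8750 -24.7500; 31.5000 38.2500]
K = S⁻¹·BᵀPA = [0.4913 -2.3917; 0.6740 -0.1656]
A−BK = [-0.3347 0.4427; -0.2238 0.1992]
AᵀP(A−BK) = [1.7641 -1.2445; -1.2445 3.3878]
P' = Q + AᵀP(A−BK) = [3.0141 1.7555; 1.7555 12.3878]
tr(P') = 15.4019

0.4913 -2.3917 0.6740 -0.1656


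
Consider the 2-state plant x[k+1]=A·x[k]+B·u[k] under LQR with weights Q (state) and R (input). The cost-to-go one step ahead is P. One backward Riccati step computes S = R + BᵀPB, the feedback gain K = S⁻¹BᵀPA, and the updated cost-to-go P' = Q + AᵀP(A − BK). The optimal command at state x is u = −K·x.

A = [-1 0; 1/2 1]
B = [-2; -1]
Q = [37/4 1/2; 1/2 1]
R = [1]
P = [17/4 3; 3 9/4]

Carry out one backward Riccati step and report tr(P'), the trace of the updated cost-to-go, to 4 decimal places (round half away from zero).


BᵀP = [-11.5000 -8.2500]
S = R + BᵀPB = [1] + [31.2500] = [32.2500]
BᵀPA = [7.3750 -8.2500]
K = S⁻¹·BᵀPA = [0.2287 -0.2558]
A−BK = [-0.5426 -0.5116; 0.7287 0.7442]
AᵀP(A−BK) = [0.1260 0.0116; 0.0116 0.1395]
P' = Q + AᵀP(A−BK) = [9.3760 0.5116; 0.5116 1.1395]
tr(P') = 10.5155

10.5155


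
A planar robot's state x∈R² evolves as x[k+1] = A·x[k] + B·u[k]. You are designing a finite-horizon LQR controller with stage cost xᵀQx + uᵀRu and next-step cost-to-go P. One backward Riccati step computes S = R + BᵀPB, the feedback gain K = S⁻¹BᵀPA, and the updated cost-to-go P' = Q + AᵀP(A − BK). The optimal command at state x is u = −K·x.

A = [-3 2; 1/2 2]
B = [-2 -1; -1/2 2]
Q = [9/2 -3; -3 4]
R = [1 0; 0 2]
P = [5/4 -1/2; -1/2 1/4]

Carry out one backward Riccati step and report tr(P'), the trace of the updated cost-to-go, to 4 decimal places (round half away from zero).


10.7807

BᵀP = [-2.2500 0.8750; -2.2500 1.0000]
S = R + BᵀPB = [1 0; 0 2] + [4.0625 4.0000; 4.0000 4.2500] = [5.0625 4.0000; 4.0000 6.2500]
BᵀPA = [7.1875 -2.7500; 7.2500 -2.5000]
K = S⁻¹·BᵀPA = [1.0180 -0.4595; 0.5085 -0.1059]
A−BK = [-0.4555 0.9750; -0.0080 1.9820]
AᵀP(A−BK) = [1.8092 -0.6793; -0.6793 0.4715]
P' = Q + AᵀP(A−BK) = [6.3092 -3.6793; -3.6793 4.4715]
tr(P') = 10.7807


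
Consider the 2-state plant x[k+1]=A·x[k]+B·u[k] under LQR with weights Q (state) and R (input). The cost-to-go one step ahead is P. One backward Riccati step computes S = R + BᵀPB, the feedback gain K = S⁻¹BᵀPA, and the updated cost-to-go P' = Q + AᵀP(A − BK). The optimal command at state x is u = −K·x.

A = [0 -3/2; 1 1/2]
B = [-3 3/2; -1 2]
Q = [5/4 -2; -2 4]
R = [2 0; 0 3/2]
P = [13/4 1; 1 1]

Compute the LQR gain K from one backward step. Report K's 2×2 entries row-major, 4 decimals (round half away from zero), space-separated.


BᵀP = [-10.7500 -4.0000; 6.8750 3.5000]
S = R + BᵀPB = [2 0; 0 3/2] + [36.2500 -24.1250; -24.1250 17.3125] = [38.2500 -24.1250; -24.1250 18.8125]
BᵀPA = [-4.0000 14.1250; 3.5000 -8.5625]
K = S⁻¹·BᵀPA = [0.0668 0.4300; 0.2717 0.0963]
A−BK = [-0.2072 -0.3544; 0.5234 0.7374]
AᵀP(A−BK) = [0.3162 0.3830; 0.3830 0.8130]
P' = Q + AᵀP(A−BK) = [1.5662 -1.6170; -1.6170 4.8130]
tr(P') = 6.3793

0.0668 0.4300 0.2717 0.0963


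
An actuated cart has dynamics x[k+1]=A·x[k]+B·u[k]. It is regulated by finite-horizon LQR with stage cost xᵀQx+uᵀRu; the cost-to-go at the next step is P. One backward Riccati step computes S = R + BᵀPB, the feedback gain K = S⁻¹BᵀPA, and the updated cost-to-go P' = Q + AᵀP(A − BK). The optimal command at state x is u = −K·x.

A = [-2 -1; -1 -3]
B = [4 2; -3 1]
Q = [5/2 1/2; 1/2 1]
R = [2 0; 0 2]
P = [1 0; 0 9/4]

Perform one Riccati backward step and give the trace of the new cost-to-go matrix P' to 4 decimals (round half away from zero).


8.8662

BᵀP = [4.0000 -6.7500; 2.0000 2.2500]
S = R + BᵀPB = [2 0; 0 2] + [36.2500 1.2500; 1.2500 6.2500] = [38.2500 1.2500; 1.2500 8.2500]
BᵀPA = [-1.2500 16.2500; -6.2500 -8.7500]
K = S⁻¹·BᵀPA = [-0.0080 0.4618; -0.7564 -1.1306]
A−BK = [-0.4554 -0.5860; -0.2675 -0.4841]
AᵀP(A−BK) = [1.5127 2.2611; 2.2611 3.8535]
P' = Q + AᵀP(A−BK) = [4.0127 2.7611; 2.7611 4.8535]
tr(P') = 8.8662


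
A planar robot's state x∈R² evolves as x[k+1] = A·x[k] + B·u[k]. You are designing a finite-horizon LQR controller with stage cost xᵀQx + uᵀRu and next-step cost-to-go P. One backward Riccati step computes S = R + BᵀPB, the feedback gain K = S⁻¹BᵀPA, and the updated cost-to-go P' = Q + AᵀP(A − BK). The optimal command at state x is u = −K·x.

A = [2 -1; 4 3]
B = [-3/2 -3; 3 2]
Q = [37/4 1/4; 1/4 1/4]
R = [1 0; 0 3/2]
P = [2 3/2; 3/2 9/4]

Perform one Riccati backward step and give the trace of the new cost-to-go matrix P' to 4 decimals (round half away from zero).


BᵀP = [1.5000 4.5000; -3.0000 0.0000]
S = R + BᵀPB = [1 0; 0 3/2] + [11.2500 4.5000; 4.5000 9.0000] = [12.2500 4.5000; 4.5000 10.5000]
BᵀPA = [21.0000 12.0000; -6.0000 3.0000]
K = S⁻¹·BᵀPA = [2.2837 1.0381; -1.5502 -0.1592]
A−BK = [0.7751 0.0796; 0.2491 0.2042]
AᵀP(A−BK) = [10.7405 3.2457; 3.2457 1.2708]
P' = Q + AᵀP(A−BK) = [19.9905 3.4957; 3.4957 1.5208]
tr(P') = 21.5112

21.5112


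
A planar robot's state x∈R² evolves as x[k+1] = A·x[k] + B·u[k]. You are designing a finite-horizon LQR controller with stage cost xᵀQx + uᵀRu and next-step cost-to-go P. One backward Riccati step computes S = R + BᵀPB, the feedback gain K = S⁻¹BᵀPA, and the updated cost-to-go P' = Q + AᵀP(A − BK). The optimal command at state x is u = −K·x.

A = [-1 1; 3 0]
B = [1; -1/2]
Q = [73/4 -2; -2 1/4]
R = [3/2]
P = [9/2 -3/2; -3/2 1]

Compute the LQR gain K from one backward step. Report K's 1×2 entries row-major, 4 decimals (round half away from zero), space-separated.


-1.4516 0.6774

BᵀP = [5.2500 -2.0000]
S = R + BᵀPB = [3/2] + [6.2500] = [7.7500]
BᵀPA = [-11.2500 5.2500]
K = S⁻¹·BᵀPA = [-1.4516 0.6774]
A−BK = [0.4516 0.3226; 2.2742 0.3387]
AᵀP(A−BK) = [6.1694 -1.3790; -1.3790 0.9435]
P' = Q + AᵀP(A−BK) = [24.4194 -3.3790; -3.3790 1.1935]
tr(P') = 25.6129


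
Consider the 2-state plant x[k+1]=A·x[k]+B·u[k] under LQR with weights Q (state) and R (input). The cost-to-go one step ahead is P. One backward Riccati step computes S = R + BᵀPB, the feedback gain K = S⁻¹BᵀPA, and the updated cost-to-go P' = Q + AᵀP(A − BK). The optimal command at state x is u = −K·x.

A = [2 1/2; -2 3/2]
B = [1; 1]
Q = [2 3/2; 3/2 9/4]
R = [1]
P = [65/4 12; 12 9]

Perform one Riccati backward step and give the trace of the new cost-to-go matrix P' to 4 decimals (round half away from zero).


BᵀP = [28.2500 21.0000]
S = R + BᵀPB = [1] + [49.2500] = [50.2500]
BᵀPA = [14.5000 45.6250]
K = S⁻¹·BᵀPA = [0.2886 0.9080]
A−BK = [1.7114 -0.4080; -2.2886 0.5920]
AᵀP(A−BK) = [0.8159 0.0846; 0.0846 0.8868]
P' = Q + AᵀP(A−BK) = [2.8159 1.5846; 1.5846 3.1368]
tr(P') = 5.9527

5.9527


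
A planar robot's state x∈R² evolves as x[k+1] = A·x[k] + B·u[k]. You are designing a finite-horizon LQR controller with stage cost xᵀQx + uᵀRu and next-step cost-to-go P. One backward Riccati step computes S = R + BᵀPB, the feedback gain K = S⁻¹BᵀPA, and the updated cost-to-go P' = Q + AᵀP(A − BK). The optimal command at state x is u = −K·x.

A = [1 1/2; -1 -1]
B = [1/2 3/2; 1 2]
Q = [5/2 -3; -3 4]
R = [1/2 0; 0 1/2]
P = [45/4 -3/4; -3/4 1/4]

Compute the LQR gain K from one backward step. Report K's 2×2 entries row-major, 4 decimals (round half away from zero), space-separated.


-0.1117 -0.1189 0.7524 0.4102

BᵀP = [4.8750 -0.1250; 15.3750 -0.6250]
S = R + BᵀPB = [1/2 0; 0 1/2] + [2.3125 7.0625; 7.0625 21.8125] = [2.8125 7.0625; 7.0625 22.3125]
BᵀPA = [5.0000 2.5625; 16.0000 8.3125]
K = S⁻¹·BᵀPA = [-0.1117 -0.1189; 0.7524 0.4102]
A−BK = [-0.0728 -0.0558; -2.3932 -1.7015]
AᵀP(A−BK) = [1.5194 1.0316; 1.0316 0.7075]
P' = Q + AᵀP(A−BK) = [4.0194 -1.9684; -1.9684 4.7075]
tr(P') = 8.7269


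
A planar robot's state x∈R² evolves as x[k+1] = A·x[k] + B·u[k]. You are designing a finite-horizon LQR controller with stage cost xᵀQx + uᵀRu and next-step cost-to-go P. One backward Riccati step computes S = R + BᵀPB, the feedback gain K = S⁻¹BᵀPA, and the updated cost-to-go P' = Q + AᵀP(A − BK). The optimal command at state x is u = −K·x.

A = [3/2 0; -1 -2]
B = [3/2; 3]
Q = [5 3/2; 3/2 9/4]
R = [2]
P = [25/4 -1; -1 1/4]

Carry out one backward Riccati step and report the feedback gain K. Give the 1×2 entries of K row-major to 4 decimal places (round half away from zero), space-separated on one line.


1.1074 0.1611

BᵀP = [6.3750 -0.7500]
S = R + BᵀPB = [2] + [7.3125] = [9.3125]
BᵀPA = [10.3125 1.5000]
K = S⁻¹·BᵀPA = [1.1074 0.1611]
A−BK = [-0.1611 -0.2416; -4.3221 -2.4832]
AᵀP(A−BK) = [5.8926 1.8389; 1.8389 0.7584]
P' = Q + AᵀP(A−BK) = [10.8926 3.3389; 3.3389 3.0084]
tr(P') = 13.9010


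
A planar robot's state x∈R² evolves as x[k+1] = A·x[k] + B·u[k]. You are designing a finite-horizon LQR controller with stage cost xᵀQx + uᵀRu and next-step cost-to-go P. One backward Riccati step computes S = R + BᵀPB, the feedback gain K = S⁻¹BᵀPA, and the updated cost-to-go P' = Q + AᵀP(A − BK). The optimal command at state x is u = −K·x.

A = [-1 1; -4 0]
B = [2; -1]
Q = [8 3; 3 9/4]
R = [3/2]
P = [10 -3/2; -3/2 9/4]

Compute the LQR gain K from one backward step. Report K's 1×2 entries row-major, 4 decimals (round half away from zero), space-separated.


-0.0101 0.4322

BᵀP = [21.5000 -5.2500]
S = R + BᵀPB = [3/2] + [48.2500] = [49.7500]
BᵀPA = [-0.5000 21.5000]
K = S⁻¹·BᵀPA = [-0.0101 0.4322]
A−BK = [-0.9799 0.1357; -4.0101 0.4322]
AᵀP(A−BK) = [33.9950 -3.7839; -3.7839 0.7085]
P' = Q + AᵀP(A−BK) = [41.9950 -0.7839; -0.7839 2.9585]
tr(P') = 44.9535


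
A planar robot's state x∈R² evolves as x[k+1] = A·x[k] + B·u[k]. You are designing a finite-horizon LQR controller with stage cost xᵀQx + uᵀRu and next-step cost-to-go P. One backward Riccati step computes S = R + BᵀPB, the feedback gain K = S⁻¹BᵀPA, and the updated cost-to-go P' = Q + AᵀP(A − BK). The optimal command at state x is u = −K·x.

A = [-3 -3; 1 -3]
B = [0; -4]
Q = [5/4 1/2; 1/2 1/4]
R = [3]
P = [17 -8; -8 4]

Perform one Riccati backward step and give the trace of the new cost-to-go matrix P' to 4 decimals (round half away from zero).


29.8881

BᵀP = [32.0000 -16.0000]
S = R + BᵀPB = [3] + [64.0000] = [67.0000]
BᵀPA = [-112.0000 -48.0000]
K = S⁻¹·BᵀPA = [-1.6716 -0.7164]
A−BK = [-3.0000 -3.0000; -5.6866 -5.8657]
AᵀP(A−BK) = [17.7761 12.7612; 12.7612 10.6119]
P' = Q + AᵀP(A−BK) = [19.0261 13.2612; 13.2612 10.8619]
tr(P') = 29.8881


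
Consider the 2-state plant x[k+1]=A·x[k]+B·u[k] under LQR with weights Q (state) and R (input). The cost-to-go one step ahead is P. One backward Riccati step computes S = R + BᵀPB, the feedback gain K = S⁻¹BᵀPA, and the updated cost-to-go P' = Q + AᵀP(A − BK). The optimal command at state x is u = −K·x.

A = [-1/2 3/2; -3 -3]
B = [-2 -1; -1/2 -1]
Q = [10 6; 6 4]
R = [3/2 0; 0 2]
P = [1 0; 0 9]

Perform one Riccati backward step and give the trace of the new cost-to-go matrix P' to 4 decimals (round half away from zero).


BᵀP = [-2.0000 -4.5000; -1.0000 -9.0000]
S = R + BᵀPB = [3/2 0; 0 2] + [6.2500 6.5000; 6.5000 10.0000] = [7.7500 6.5000; 6.5000 12.0000]
BᵀPA = [14.5000 10.5000; 27.5000 25.5000]
K = S⁻¹·BᵀPA = [-0.0936 -0.7833; 2.3424 2.5493]
A−BK = [1.6552 2.4828; -0.7044 -0.8424]
AᵀP(A−BK) = [18.1921 21.5025; 21.5025 26.4680]
P' = Q + AᵀP(A−BK) = [28.1921 27.5025; 27.5025 30.4680]
tr(P') = 58.6601

58.6601


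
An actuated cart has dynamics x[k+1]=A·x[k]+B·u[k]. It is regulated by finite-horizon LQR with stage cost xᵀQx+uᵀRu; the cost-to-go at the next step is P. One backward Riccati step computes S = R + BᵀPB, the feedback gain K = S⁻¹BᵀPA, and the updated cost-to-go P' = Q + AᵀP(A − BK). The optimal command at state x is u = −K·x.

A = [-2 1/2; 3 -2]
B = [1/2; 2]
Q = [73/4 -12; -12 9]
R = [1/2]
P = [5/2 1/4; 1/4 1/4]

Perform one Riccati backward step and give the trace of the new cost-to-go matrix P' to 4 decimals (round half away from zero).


BᵀP = [1.7500 0.6250]
S = R + BᵀPB = [1/2] + [2.1250] = [2.6250]
BᵀPA = [-1.6250 -0.3750]
K = S⁻¹·BᵀPA = [-0.6190 -0.1429]
A−BK = [-1.6905 0.5714; 4.2381 -1.7143]
AᵀP(A−BK) = [8.2440 -2.8571; -2.8571 1.0714]
P' = Q + AᵀP(A−BK) = [26.4940 -14.8571; -14.8571 10.0714]
tr(P') = 36.5655

36.5655


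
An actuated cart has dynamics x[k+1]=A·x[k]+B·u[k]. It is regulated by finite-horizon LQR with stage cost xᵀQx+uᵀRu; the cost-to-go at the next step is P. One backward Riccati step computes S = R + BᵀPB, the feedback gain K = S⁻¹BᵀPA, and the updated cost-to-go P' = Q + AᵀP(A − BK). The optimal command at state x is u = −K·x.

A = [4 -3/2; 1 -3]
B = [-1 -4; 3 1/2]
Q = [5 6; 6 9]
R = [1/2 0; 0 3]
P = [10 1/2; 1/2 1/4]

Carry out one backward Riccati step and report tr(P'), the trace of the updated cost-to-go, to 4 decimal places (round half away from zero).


BᵀP = [-8.5000 0.2500; -39.7500 -1.8750]
S = R + BᵀPB = [1/2 0; 0 3] + [9.2500 34.1250; 34.1250 158.0625] = [9.7500 34.1250; 34.1250 161.0625]
BᵀPA = [-33.7500 12.0000; -160.8750 65.2500]
K = S⁻¹·BᵀPA = [0.1331 -0.7242; -1.0270 0.5586]
A−BK = [0.0249 0.0100; 1.1143 -1.1067]
AᵀP(A−BK) = [3.5177 -2.0832; -2.0832 1.4943]
P' = Q + AᵀP(A−BK) = [8.5177 3.9168; 3.9168 10.4943]
tr(P') = 19.0120

19.0120


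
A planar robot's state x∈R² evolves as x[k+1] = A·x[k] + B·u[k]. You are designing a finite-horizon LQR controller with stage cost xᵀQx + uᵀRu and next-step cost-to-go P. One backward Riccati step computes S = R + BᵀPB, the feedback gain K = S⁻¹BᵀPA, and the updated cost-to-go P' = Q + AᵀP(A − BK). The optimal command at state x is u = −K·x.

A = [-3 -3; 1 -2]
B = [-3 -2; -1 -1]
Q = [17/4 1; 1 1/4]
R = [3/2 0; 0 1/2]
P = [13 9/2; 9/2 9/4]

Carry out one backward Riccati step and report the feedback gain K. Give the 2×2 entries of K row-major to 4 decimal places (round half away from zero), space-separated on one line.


0.5353 0.3765 0.3471 1.0353

BᵀP = [-43.5000 -15.7500; -30.5000 -11.2500]
S = R + BᵀPB = [3/2 0; 0 1/2] + [146.2500 102.7500; 102.7500 72.2500] = [147.7500 102.7500; 102.7500 72.7500]
BᵀPA = [114.7500 162.0000; 80.2500 114.0000]
K = S⁻¹·BᵀPA = [0.5353 0.3765; 0.3471 1.0353]
A−BK = [-0.7000 0.2000; 1.8824 -0.5882]
AᵀP(A−BK) = [2.9735 -0.2824; -0.2824 0.9882]
P' = Q + AᵀP(A−BK) = [7.2235 0.7176; 0.7176 1.2382]
tr(P') = 8.4618


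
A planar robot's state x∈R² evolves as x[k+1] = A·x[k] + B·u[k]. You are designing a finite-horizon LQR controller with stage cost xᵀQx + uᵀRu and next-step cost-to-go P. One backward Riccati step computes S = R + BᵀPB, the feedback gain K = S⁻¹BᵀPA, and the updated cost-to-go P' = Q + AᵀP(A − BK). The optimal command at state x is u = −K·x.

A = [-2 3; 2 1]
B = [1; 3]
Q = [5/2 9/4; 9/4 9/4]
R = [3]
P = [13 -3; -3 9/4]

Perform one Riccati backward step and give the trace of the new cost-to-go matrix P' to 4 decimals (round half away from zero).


177.3938

BᵀP = [4.0000 3.7500]
S = R + BᵀPB = [3] + [15.2500] = [18.2500]
BᵀPA = [-0.5000 15.7500]
K = S⁻¹·BᵀPA = [-0.0274 0.8630]
A−BK = [-1.9726 2.1370; 2.0822 -1.5890]
AᵀP(A−BK) = [84.9863 -85.0685; -85.0685 87.6575]
P' = Q + AᵀP(A−BK) = [87.4863 -82.8185; -82.8185 89.9075]
tr(P') = 177.3938


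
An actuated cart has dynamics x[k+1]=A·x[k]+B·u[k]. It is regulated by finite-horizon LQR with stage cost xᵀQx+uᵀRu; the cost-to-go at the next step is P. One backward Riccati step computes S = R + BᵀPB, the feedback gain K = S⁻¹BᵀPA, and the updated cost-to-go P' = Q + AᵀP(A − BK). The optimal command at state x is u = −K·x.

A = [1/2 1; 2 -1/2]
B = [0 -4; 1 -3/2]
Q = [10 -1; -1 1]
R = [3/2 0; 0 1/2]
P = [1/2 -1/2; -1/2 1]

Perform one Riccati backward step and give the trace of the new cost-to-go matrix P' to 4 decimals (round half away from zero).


BᵀP = [-0.5000 1.0000; -1.2500 0.5000]
S = R + BᵀPB = [3/2 0; 0 1/2] + [1.0000 0.5000; 0.5000 4.2500] = [2.5000 0.5000; 0.5000 4.7500]
BᵀPA = [1.7500 -1.0000; 0.3750 -1.5000]
K = S⁻¹·BᵀPA = [0.6989 -0.3441; 0.0054 -0.2796]
A−BK = [0.5215 -0.1183; 1.3091 -0.5753]
AᵀP(A−BK) = [1.8999 -0.9180; -0.9180 0.4866]
P' = Q + AᵀP(A−BK) = [11.8999 -1.9180; -1.9180 1.4866]
tr(P') = 13.3864

13.3864


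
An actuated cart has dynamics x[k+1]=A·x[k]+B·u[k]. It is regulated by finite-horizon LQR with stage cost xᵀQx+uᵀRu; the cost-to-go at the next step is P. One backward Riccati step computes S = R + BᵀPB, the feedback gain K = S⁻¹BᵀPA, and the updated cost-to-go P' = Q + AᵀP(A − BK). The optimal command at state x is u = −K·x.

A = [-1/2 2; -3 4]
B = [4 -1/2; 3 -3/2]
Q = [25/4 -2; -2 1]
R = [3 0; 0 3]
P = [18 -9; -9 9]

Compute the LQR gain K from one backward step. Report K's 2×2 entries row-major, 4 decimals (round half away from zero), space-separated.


BᵀP = [45.0000 -9.0000; 4.5000 -9.0000]
S = R + BᵀPB = [3 0; 0 3] + [153.0000 -9.0000; -9.0000 11.2500] = [156.0000 -9.0000; -9.0000 14.2500]
BᵀPA = [4.5000 54.0000; 24.7500 -27.0000]
K = S⁻¹·BᵀPA = [0.1339 0.2458; 1.8214 -1.7395]
A−BK = [-0.1250 0.1471; -0.6696 0.6534]
AᵀP(A−BK) = [12.8170 -12.0536; -12.0536 11.7605]
P' = Q + AᵀP(A−BK) = [19.0670 -14.0536; -14.0536 12.7605]
tr(P') = 31.8275

0.1339 0.2458 1.8214 -1.7395


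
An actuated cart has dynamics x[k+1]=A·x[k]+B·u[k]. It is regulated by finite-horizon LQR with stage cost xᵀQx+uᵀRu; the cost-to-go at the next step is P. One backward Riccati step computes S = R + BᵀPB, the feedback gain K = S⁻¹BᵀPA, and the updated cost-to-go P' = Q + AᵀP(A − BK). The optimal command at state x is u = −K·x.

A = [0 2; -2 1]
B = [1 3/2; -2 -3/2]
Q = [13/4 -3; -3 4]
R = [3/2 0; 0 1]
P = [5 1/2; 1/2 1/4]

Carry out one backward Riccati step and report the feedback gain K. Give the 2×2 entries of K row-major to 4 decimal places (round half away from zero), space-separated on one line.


0.2037 0.0566 -0.1867 1.2815

BᵀP = [4.0000 0.0000; 6.7500 0.3750]
S = R + BᵀPB = [3/2 0; 0 1] + [4.0000 6.0000; 6.0000 9.5625] = [5.5000 6.0000; 6.0000 10.5625]
BᵀPA = [0.0000 8.0000; -0.7500 13.8750]
K = S⁻¹·BᵀPA = [0.2037 0.0566; -0.1867 1.2815]
A−BK = [0.0764 0.0212; -1.8727 3.0354]
AᵀP(A−BK) = [0.8600 -1.5389; -1.5389 4.0170]
P' = Q + AᵀP(A−BK) = [4.1100 -4.5389; -4.5389 8.0170]
tr(P') = 12.1269


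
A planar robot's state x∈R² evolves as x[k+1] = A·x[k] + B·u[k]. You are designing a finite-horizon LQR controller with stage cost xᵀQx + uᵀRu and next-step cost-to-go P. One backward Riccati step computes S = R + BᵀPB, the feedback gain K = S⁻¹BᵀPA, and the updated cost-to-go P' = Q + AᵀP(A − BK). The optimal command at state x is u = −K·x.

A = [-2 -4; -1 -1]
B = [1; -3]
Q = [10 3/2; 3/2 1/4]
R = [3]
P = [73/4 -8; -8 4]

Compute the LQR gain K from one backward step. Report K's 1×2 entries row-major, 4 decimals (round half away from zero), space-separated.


-0.6128 -1.4157

BᵀP = [42.2500 -20.0000]
S = R + BᵀPB = [3] + [102.2500] = [105.2500]
BᵀPA = [-64.5000 -149.0000]
K = S⁻¹·BᵀPA = [-0.6128 -1.4157]
A−BK = [-1.3872 -2.5843; -2.8385 -5.2470]
AᵀP(A−BK) = [5.4727 10.6888; 10.6888 21.0641]
P' = Q + AᵀP(A−BK) = [15.4727 12.1888; 12.1888 21.3141]
tr(P') = 36.7868


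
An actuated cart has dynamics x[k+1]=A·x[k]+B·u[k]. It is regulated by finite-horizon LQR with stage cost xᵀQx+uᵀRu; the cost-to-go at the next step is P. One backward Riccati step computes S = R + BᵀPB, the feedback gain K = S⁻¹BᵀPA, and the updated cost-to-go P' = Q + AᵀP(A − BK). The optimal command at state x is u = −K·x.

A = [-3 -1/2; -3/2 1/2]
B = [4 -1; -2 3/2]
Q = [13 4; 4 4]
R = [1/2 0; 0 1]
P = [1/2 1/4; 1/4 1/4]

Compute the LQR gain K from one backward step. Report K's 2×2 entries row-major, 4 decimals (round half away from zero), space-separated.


BᵀP = [1.5000 0.5000; -0.1250 0.1250]
S = R + BᵀPB = [1/2 0; 0 1] + [5.0000 -0.7500; -0.7500 0.3125] = [5.5000 -0.7500; -0.7500 1.3125]
BᵀPA = [-5.2500 -0.5000; 0.1875 0.1250]
K = S⁻¹·BᵀPA = [-1.0141 -0.0845; -0.4366 0.0469]
A−BK = [0.6197 -0.1150; -2.8732 0.2606]
AᵀP(A−BK) = [2.0704 -0.0775; -0.0775 0.0144]
P' = Q + AᵀP(A−BK) = [15.0704 3.9225; 3.9225 4.0144]
tr(P') = 19.0848

-1.0141 -0.0845 -0.4366 0.0469


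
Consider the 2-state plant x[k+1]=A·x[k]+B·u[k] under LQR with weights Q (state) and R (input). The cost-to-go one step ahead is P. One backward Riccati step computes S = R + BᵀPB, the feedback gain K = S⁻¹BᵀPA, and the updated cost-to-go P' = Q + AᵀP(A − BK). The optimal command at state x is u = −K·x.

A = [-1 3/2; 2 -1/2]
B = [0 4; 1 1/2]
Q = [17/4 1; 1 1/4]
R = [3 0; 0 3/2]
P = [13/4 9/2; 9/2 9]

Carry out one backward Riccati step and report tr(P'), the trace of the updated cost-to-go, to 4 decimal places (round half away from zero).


BᵀP = [4.5000 9.0000; 15.2500 22.5000]
S = R + BᵀPB = [3 0; 0 3/2] + [9.0000 22.5000; 22.5000 72.2500] = [12.0000 22.5000; 22.5000 73.7500]
BᵀPA = [13.5000 2.2500; 29.7500 11.6250]
K = S⁻¹·BᵀPA = [0.8614 -0.2525; 0.1406 0.2347]
A−BK = [-1.5624 0.5614; 1.0683 -0.3649]
AᵀP(A−BK) = [5.4386 -1.6975; -1.6975 0.6527]
P' = Q + AᵀP(A−BK) = [9.6886 -0.6975; -0.6975 0.9027]
tr(P') = 10.5913

10.5913


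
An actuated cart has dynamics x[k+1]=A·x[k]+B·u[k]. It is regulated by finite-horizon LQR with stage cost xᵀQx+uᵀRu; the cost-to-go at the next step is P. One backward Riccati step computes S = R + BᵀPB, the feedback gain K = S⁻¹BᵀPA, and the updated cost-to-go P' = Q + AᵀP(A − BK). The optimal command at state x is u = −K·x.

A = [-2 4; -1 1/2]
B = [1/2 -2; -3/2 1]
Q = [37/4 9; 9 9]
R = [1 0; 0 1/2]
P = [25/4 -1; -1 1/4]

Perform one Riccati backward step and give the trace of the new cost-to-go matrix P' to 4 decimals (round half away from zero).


BᵀP = [4.6250 -0.8750; -13.5000 2.2500]
S = R + BᵀPB = [1 0; 0 1/2] + [3.6250 -10.1250; -10.1250 29.2500] = [4.6250 -10.1250; -10.1250 29.7500]
BᵀPA = [-8.3750 18.0625; 24.7500 -52.8750]
K = S⁻¹·BᵀPA = [0.0410 0.0570; 0.8459 -1.7579]
A−BK = [-0.3287 0.4557; -1.7844 2.3434]
AᵀP(A−BK) = [0.6577 -1.1393; -1.1393 2.0834]
P' = Q + AᵀP(A−BK) = [9.9077 7.8607; 7.8607 11.0834]
tr(P') = 20.9910

20.9910


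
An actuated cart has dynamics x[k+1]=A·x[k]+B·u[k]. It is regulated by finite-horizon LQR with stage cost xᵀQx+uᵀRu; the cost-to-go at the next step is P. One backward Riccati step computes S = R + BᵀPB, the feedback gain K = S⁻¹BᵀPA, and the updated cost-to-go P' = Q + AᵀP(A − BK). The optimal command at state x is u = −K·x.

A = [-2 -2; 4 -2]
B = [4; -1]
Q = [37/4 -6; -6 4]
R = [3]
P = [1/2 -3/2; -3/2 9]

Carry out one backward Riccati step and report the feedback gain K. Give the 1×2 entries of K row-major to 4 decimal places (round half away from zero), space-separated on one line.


BᵀP = [3.5000 -15.0000]
S = R + BᵀPB = [3] + [29.0000] = [32.0000]
BᵀPA = [-67.0000 23.0000]
K = S⁻¹·BᵀPA = [-2.0938 0.7188]
A−BK = [6.3750 -4.8750; 1.9063 -1.2813]
AᵀP(A−BK) = [29.7188 -15.8438; -15.8438 9.4688]
P' = Q + AᵀP(A−BK) = [38.9688 -21.8438; -21.8438 13.4688]
tr(P') = 52.4375

-2.0938 0.7188


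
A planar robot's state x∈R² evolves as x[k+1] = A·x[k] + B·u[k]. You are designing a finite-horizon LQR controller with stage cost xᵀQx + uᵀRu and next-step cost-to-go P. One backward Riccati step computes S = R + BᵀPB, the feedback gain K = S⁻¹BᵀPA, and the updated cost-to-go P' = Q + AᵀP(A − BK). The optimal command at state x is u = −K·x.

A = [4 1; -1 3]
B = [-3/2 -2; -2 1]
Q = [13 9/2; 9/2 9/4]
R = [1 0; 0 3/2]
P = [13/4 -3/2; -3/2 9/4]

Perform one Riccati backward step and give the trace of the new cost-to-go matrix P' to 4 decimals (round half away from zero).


21.2558

BᵀP = [-1.8750 -2.2500; -8.0000 5.2500]
S = R + BᵀPB = [1 0; 0 3/2] + [7.3125 1.5000; 1.5000 21.2500] = [8.3125 1.5000; 1.5000 22.7500]
BᵀPA = [-5.2500 -8.6250; -37.2500 7.7500]
K = S⁻¹·BᵀPA = [-0.3402 -1.1123; -1.6149 0.4140]
A−BK = [0.2599 0.1595; -0.0654 0.3614]
AᵀP(A−BK) = [4.3078 -0.6682; -0.6682 1.6979]
P' = Q + AᵀP(A−BK) = [17.3078 3.8318; 3.8318 3.9479]
tr(P') = 21.2558


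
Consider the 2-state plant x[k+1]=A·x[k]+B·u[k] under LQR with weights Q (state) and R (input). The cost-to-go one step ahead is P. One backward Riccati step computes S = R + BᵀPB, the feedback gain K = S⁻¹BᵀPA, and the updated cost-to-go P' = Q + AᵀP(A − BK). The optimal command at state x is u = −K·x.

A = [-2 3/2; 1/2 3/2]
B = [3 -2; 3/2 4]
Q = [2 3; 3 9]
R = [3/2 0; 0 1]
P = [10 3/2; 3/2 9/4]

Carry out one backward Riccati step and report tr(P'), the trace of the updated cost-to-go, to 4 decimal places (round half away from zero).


BᵀP = [32.2500 7.8750; -14.0000 6.0000]
S = R + BᵀPB = [3/2 0; 0 1] + [108.5625 -33.0000; -33.0000 52.0000] = [110.0625 -33.0000; -33.0000 53.0000]
BᵀPA = [-60.5625 60.1875; 31.0000 -12.0000]
K = S⁻¹·BᵀPA = [-0.4609 0.5889; 0.2979 0.1403]
A−BK = [-0.0214 0.0138; -0.0002 0.0556]
AᵀP(A−BK) = [0.4120 -0.3702; -0.3702 0.5511]
P' = Q + AᵀP(A−BK) = [2.4120 2.6298; 2.6298 9.5511]
tr(P') = 11.9631

11.9631


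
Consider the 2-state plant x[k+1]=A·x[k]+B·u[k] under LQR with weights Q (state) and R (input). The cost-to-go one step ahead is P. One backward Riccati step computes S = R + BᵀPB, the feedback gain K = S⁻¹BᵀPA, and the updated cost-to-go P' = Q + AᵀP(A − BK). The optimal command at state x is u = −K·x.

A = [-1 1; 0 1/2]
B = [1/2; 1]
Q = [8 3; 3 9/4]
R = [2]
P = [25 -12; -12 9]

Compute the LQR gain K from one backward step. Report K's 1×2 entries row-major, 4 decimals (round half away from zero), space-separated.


BᵀP = [0.5000 3.0000]
S = R + BᵀPB = [2] + [3.2500] = [5.2500]
BᵀPA = [-0.5000 2.0000]
K = S⁻¹·BᵀPA = [-0.0952 0.3810]
A−BK = [-0.9524 0.8095; 0.0952 0.1190]
AᵀP(A−BK) = [24.9524 -18.8095; -18.8095 14.4881]
P' = Q + AᵀP(A−BK) = [32.9524 -15.8095; -15.8095 16.7381]
tr(P') = 49.6905

-0.0952 0.3810


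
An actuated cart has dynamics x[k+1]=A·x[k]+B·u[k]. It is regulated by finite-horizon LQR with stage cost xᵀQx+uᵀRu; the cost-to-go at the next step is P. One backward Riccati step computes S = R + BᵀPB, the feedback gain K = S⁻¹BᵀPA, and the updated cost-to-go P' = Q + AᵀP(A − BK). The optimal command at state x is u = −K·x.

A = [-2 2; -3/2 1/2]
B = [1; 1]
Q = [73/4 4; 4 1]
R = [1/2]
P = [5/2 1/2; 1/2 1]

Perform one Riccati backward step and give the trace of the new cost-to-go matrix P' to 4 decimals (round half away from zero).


23.0250

BᵀP = [3.0000 1.5000]
S = R + BᵀPB = [1/2] + [4.5000] = [5.0000]
BᵀPA = [-8.2500 6.7500]
K = S⁻¹·BᵀPA = [-1.6500 1.3500]
A−BK = [-0.3500 0.6500; 0.1500 -0.8500]
AᵀP(A−BK) = [1.6375 -1.6125; -1.6125 2.1375]
P' = Q + AᵀP(A−BK) = [19.8875 2.3875; 2.3875 3.1375]
tr(P') = 23.0250


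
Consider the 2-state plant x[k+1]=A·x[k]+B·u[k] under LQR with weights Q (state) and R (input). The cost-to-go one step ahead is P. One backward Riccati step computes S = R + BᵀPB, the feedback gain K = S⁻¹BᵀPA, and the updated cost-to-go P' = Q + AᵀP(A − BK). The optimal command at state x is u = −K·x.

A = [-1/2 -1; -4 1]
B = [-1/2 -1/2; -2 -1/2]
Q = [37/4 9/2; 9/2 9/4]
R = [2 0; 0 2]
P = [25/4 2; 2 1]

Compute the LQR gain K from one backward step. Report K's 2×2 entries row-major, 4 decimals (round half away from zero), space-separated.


BᵀP = [-7.1250 -3.0000; -4.1250 -1.5000]
S = R + BᵀPB = [2 0; 0 2] + [9.5625 5.0625; 5.0625 2.8125] = [11.5625 5.0625; 5.0625 4.8125]
BᵀPA = [15.5625 4.1250; 8.0625 2.6250]
K = S⁻¹·BᵀPA = [1.1353 0.2186; 0.4810 0.3155]
A−BK = [0.3082 -0.7330; -1.4888 1.5950]
AᵀP(A−BK) = [4.0156 0.1791; 0.1791 1.5200]
P' = Q + AᵀP(A−BK) = [13.2656 4.6791; 4.6791 3.7700]
tr(P') = 17.0357

1.1353 0.2186 0.4810 0.3155


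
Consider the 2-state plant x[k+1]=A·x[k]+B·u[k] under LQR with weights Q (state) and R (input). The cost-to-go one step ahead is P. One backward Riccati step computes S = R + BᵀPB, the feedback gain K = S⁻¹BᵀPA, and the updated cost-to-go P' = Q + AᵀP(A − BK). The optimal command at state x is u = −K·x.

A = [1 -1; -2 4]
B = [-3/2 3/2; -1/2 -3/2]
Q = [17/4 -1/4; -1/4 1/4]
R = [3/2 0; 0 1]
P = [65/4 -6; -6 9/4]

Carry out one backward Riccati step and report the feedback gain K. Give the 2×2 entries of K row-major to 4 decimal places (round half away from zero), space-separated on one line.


-0.2514 0.3290 0.6764 -0.9830

BᵀP = [-21.3750 7.8750; 33.3750 -12.3750]
S = R + BᵀPB = [3/2 0; 0 1] + [28.1250 -43.8750; -43.8750 68.6250] = [29.6250 -43.8750; -43.8750 69.6250]
BᵀPA = [-37.1250 52.8750; 58.1250 -82.8750]
K = S⁻¹·BᵀPA = [-0.2514 0.3290; 0.6764 -0.9830]
A−BK = [-0.3917 0.9680; -1.1110 2.6901]
AᵀP(A−BK) = [0.6006 -0.9000; -0.9000 1.3895]
P' = Q + AᵀP(A−BK) = [4.8506 -1.1500; -1.1500 1.6395]
tr(P') = 6.4901


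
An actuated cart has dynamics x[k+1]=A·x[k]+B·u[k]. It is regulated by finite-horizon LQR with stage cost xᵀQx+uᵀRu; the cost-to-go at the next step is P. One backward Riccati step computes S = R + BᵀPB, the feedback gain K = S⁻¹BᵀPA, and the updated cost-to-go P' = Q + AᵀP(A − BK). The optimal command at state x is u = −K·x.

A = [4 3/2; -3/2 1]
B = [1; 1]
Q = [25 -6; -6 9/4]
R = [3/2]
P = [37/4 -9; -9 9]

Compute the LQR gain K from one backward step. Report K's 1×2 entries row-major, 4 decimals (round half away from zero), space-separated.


BᵀP = [0.2500 0.0000]
S = R + BᵀPB = [3/2] + [0.2500] = [1.7500]
BᵀPA = [1.0000 0.3750]
K = S⁻¹·BᵀPA = [0.5714 0.2143]
A−BK = [3.4286 1.2857; -2.0714 0.7857]
AᵀP(A−BK) = [275.6786 26.0357; 26.0357 2.7321]
P' = Q + AᵀP(A−BK) = [300.6786 20.0357; 20.0357 4.9821]
tr(P') = 305.6607

0.5714 0.2143


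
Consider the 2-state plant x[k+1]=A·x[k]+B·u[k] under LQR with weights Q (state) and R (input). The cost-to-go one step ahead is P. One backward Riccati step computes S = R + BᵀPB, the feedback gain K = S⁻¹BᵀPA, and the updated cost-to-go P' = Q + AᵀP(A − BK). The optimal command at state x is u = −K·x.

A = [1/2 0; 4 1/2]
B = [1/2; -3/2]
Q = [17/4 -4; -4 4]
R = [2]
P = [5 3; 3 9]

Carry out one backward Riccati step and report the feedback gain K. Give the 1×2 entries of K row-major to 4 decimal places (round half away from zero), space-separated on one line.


-2.5789 -0.3158

BᵀP = [-2.0000 -12.0000]
S = R + BᵀPB = [2] + [17.0000] = [19.0000]
BᵀPA = [-49.0000 -6.0000]
K = S⁻¹·BᵀPA = [-2.5789 -0.3158]
A−BK = [1.7895 0.1579; 0.1316 0.0263]
AᵀP(A−BK) = [30.8816 3.2763; 3.2763 0.3553]
P' = Q + AᵀP(A−BK) = [35.1316 -0.7237; -0.7237 4.3553]
tr(P') = 39.4868


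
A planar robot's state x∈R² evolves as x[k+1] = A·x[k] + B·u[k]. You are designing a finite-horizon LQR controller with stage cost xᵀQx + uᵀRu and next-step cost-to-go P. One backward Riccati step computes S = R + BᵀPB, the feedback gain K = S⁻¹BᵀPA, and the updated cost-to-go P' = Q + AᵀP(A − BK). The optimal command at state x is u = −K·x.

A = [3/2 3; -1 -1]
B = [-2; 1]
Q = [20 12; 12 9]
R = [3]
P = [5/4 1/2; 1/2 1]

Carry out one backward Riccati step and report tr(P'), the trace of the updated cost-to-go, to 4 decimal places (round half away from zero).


34.1339

BᵀP = [-2.0000 0.0000]
S = R + BᵀPB = [3] + [4.0000] = [7.0000]
BᵀPA = [-3.0000 -6.0000]
K = S⁻¹·BᵀPA = [-0.4286 -0.8571]
A−BK = [0.6429 1.2857; -0.5714 -0.1429]
AᵀP(A−BK) = [1.0268 1.8036; 1.8036 4.1071]
P' = Q + AᵀP(A−BK) = [21.0268 13.8036; 13.8036 13.1071]
tr(P') = 34.1339


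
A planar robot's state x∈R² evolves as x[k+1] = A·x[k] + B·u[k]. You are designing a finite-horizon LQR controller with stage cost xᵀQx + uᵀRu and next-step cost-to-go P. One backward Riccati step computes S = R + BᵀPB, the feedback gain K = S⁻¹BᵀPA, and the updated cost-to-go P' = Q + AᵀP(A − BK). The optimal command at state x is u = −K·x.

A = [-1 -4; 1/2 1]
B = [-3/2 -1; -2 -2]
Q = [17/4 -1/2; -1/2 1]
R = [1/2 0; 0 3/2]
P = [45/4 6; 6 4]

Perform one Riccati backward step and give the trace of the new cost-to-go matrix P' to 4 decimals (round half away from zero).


17.2742

BᵀP = [-28.8750 -17.0000; -23.2500 -14.0000]
S = R + BᵀPB = [1/2 0; 0 3/2] + [77.3125 62.8750; 62.8750 51.2500] = [77.8125 62.8750; 62.8750 52.7500]
BᵀPA = [20.3750 98.5000; 16.2500 79.0000]
K = S⁻¹·BᵀPA = [0.3506 1.5115; -0.1098 -0.3039]
A−BK = [-0.5839 -2.0368; 0.9815 3.4150]
AᵀP(A−BK) = [0.8914 3.1431; 3.1431 11.1328]
P' = Q + AᵀP(A−BK) = [5.1414 2.6431; 2.6431 12.1328]
tr(P') = 17.2742


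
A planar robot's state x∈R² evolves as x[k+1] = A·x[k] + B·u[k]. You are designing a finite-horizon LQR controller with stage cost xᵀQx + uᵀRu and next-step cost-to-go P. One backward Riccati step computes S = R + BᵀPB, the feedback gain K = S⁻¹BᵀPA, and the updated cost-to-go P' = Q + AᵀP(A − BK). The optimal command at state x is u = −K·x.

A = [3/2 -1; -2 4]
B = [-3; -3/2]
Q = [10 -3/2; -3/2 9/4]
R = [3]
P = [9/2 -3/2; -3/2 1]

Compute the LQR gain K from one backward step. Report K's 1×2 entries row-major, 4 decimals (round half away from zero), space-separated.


BᵀP = [-11.2500 3.0000]
S = R + BᵀPB = [3] + [29.2500] = [32.2500]
BᵀPA = [-22.8750 23.2500]
K = S⁻¹·BᵀPA = [-0.7093 0.7209]
A−BK = [-0.6279 1.1628; -3.0640 5.0814]
AᵀP(A−BK) = [6.8997 -10.2587; -10.2587 15.7384]
P' = Q + AᵀP(A−BK) = [16.8997 -11.7587; -11.7587 17.9884]
tr(P') = 34.8881

-0.7093 0.7209


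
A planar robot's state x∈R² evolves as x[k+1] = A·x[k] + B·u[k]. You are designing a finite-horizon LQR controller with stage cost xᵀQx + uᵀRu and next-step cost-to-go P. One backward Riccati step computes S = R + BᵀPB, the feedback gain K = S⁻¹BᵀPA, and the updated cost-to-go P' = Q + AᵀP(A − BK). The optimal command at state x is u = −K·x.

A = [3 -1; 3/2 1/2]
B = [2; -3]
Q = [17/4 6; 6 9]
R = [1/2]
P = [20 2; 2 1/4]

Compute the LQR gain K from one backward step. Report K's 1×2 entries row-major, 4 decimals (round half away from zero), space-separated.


1.8191 -0.5511

BᵀP = [34.0000 3.2500]
S = R + BᵀPB = [1/2] + [58.2500] = [58.7500]
BᵀPA = [106.8750 -32.3750]
K = S⁻¹·BᵀPA = [1.8191 -0.5511]
A−BK = [-0.6383 0.1021; 6.9574 -1.1532]
AᵀP(A−BK) = [4.1410 -0.9176; -0.9176 0.2218]
P' = Q + AᵀP(A−BK) = [8.3910 5.0824; 5.0824 9.2218]
tr(P') = 17.6128


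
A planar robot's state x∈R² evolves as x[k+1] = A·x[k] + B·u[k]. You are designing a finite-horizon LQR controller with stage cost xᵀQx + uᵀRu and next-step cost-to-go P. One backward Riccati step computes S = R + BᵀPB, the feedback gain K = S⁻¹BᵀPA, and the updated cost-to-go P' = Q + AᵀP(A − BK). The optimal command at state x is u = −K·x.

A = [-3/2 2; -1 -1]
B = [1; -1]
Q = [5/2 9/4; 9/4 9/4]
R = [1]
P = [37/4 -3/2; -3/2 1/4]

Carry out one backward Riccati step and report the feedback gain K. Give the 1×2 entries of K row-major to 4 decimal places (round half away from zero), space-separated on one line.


BᵀP = [10.7500 -1.7500]
S = R + BᵀPB = [1] + [12.5000] = [13.5000]
BᵀPA = [-14.3750 23.2500]
K = S⁻¹·BᵀPA = [-1.0648 1.7222]
A−BK = [-0.4352 0.2778; -2.0648 0.7222]
AᵀP(A−BK) = [1.2558 -1.9931; -1.9931 3.2083]
P' = Q + AᵀP(A−BK) = [3.7558 0.2569; 0.2569 5.4583]
tr(P') = 9.2141

-1.0648 1.7222


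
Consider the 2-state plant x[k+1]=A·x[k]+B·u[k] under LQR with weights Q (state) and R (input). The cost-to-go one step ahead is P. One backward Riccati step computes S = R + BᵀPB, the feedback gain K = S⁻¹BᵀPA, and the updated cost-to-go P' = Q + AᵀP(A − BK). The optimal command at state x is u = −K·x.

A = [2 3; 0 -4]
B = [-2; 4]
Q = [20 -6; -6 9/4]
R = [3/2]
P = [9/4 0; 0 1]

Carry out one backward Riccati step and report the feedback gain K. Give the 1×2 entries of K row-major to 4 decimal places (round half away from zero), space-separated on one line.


-0.3396 -1.1132

BᵀP = [-4.5000 4.0000]
S = R + BᵀPB = [3/2] + [25.0000] = [26.5000]
BᵀPA = [-9.0000 -29.5000]
K = S⁻¹·BᵀPA = [-0.3396 -1.1132]
A−BK = [1.3208 0.7736; 1.3585 0.4528]
AᵀP(A−BK) = [5.9434 3.4811; 3.4811 3.4104]
P' = Q + AᵀP(A−BK) = [25.9434 -2.5189; -2.5189 5.6604]
tr(P') = 31.6038


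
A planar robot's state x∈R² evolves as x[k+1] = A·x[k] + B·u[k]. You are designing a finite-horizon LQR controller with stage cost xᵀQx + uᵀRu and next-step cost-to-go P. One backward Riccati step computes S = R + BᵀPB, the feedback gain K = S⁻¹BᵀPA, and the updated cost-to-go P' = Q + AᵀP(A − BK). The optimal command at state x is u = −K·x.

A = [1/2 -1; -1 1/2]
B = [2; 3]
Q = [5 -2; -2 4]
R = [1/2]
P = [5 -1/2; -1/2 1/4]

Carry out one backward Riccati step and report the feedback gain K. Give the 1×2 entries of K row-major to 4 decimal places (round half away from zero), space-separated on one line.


BᵀP = [8.5000 -0.2500]
S = R + BᵀPB = [1/2] + [16.2500] = [16.7500]
BᵀPA = [4.5000 -8.6250]
K = S⁻¹·BᵀPA = [0.2687 -0.5149]
A−BK = [-0.0373 0.0299; -1.8060 2.0448]
AᵀP(A−BK) = [0.7910 -0.9328; -0.9328 1.1213]
P' = Q + AᵀP(A−BK) = [5.7910 -2.9328; -2.9328 5.1213]
tr(P') = 10.9123

0.2687 -0.5149
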